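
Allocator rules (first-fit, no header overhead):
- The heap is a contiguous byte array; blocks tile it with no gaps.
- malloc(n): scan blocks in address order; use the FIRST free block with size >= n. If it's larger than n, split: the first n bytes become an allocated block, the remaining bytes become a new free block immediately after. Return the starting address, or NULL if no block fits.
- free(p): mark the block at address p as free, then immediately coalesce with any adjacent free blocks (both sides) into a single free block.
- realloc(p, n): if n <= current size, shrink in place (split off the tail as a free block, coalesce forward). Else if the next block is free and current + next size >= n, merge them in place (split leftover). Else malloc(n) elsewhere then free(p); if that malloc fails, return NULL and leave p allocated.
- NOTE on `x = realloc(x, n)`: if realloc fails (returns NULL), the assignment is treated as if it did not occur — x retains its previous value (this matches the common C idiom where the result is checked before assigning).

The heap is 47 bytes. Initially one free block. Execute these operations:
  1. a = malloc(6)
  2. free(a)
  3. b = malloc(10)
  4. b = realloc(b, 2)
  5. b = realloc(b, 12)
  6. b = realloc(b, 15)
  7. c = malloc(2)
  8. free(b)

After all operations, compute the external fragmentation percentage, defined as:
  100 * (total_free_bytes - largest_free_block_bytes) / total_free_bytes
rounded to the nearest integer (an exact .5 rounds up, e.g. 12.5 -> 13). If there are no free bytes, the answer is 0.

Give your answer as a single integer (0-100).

Op 1: a = malloc(6) -> a = 0; heap: [0-5 ALLOC][6-46 FREE]
Op 2: free(a) -> (freed a); heap: [0-46 FREE]
Op 3: b = malloc(10) -> b = 0; heap: [0-9 ALLOC][10-46 FREE]
Op 4: b = realloc(b, 2) -> b = 0; heap: [0-1 ALLOC][2-46 FREE]
Op 5: b = realloc(b, 12) -> b = 0; heap: [0-11 ALLOC][12-46 FREE]
Op 6: b = realloc(b, 15) -> b = 0; heap: [0-14 ALLOC][15-46 FREE]
Op 7: c = malloc(2) -> c = 15; heap: [0-14 ALLOC][15-16 ALLOC][17-46 FREE]
Op 8: free(b) -> (freed b); heap: [0-14 FREE][15-16 ALLOC][17-46 FREE]
Free blocks: [15 30] total_free=45 largest=30 -> 100*(45-30)/45 = 1500/45 ≈ 33.333 -> rounds to 33

Answer: 33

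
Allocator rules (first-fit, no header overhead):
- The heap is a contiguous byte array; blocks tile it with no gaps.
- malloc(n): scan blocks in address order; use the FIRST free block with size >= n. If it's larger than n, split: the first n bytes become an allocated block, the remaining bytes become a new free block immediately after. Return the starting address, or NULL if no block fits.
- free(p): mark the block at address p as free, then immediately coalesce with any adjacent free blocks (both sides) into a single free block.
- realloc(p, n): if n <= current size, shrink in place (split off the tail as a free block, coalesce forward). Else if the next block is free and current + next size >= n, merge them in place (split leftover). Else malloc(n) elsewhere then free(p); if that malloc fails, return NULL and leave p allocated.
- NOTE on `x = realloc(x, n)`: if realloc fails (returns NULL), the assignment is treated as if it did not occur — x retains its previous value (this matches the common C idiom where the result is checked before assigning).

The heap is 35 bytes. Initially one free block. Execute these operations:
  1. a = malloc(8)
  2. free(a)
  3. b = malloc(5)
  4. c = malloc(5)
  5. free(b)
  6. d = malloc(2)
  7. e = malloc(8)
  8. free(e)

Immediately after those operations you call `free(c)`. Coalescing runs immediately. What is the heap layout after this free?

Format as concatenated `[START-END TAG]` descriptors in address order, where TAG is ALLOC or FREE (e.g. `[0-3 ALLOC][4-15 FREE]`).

Answer: [0-1 ALLOC][2-34 FREE]

Derivation:
Op 1: a = malloc(8) -> a = 0; heap: [0-7 ALLOC][8-34 FREE]
Op 2: free(a) -> (freed a); heap: [0-34 FREE]
Op 3: b = malloc(5) -> b = 0; heap: [0-4 ALLOC][5-34 FREE]
Op 4: c = malloc(5) -> c = 5; heap: [0-4 ALLOC][5-9 ALLOC][10-34 FREE]
Op 5: free(b) -> (freed b); heap: [0-4 FREE][5-9 ALLOC][10-34 FREE]
Op 6: d = malloc(2) -> d = 0; heap: [0-1 ALLOC][2-4 FREE][5-9 ALLOC][10-34 FREE]
Op 7: e = malloc(8) -> e = 10; heap: [0-1 ALLOC][2-4 FREE][5-9 ALLOC][10-17 ALLOC][18-34 FREE]
Op 8: free(e) -> (freed e); heap: [0-1 ALLOC][2-4 FREE][5-9 ALLOC][10-34 FREE]
free(c): c = 5 -> block [5-9 ALLOC]; mark free, coalesce with adjacent free neighbors -> [0-1 ALLOC][2-34 FREE]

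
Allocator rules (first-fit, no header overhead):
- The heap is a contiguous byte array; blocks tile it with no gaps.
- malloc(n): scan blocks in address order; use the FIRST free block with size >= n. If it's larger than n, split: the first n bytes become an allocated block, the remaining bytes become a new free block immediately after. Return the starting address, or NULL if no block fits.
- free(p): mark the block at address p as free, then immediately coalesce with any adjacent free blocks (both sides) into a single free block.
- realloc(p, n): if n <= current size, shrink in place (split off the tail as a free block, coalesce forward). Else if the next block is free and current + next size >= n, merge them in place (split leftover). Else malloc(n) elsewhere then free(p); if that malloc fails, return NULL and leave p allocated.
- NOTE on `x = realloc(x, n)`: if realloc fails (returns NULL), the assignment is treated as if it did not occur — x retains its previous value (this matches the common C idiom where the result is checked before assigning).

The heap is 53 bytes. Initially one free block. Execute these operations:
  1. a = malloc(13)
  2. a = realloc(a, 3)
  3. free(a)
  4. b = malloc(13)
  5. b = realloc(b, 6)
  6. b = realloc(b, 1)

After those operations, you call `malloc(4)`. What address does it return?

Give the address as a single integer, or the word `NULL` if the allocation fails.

Answer: 1

Derivation:
Op 1: a = malloc(13) -> a = 0; heap: [0-12 ALLOC][13-52 FREE]
Op 2: a = realloc(a, 3) -> a = 0; heap: [0-2 ALLOC][3-52 FREE]
Op 3: free(a) -> (freed a); heap: [0-52 FREE]
Op 4: b = malloc(13) -> b = 0; heap: [0-12 ALLOC][13-52 FREE]
Op 5: b = realloc(b, 6) -> b = 0; heap: [0-5 ALLOC][6-52 FREE]
Op 6: b = realloc(b, 1) -> b = 0; heap: [0-0 ALLOC][1-52 FREE]
malloc(4): first-fit scan over [0-0 ALLOC][1-52 FREE] -> 1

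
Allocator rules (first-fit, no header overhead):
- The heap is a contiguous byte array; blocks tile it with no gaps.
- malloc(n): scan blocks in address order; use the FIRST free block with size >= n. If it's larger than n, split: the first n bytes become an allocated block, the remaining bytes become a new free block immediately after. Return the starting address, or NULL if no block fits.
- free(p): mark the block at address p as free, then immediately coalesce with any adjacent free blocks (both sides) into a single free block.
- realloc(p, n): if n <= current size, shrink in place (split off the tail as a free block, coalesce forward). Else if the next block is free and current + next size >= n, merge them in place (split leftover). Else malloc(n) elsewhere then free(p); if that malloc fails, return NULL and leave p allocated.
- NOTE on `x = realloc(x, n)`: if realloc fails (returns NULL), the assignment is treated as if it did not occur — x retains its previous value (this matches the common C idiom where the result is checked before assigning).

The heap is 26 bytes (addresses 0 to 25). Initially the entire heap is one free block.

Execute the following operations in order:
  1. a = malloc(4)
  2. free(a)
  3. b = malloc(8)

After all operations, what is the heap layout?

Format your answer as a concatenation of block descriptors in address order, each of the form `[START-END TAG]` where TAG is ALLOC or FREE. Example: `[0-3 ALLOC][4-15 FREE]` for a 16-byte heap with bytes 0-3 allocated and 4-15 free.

Op 1: a = malloc(4) -> a = 0; heap: [0-3 ALLOC][4-25 FREE]
Op 2: free(a) -> (freed a); heap: [0-25 FREE]
Op 3: b = malloc(8) -> b = 0; heap: [0-7 ALLOC][8-25 FREE]

Answer: [0-7 ALLOC][8-25 FREE]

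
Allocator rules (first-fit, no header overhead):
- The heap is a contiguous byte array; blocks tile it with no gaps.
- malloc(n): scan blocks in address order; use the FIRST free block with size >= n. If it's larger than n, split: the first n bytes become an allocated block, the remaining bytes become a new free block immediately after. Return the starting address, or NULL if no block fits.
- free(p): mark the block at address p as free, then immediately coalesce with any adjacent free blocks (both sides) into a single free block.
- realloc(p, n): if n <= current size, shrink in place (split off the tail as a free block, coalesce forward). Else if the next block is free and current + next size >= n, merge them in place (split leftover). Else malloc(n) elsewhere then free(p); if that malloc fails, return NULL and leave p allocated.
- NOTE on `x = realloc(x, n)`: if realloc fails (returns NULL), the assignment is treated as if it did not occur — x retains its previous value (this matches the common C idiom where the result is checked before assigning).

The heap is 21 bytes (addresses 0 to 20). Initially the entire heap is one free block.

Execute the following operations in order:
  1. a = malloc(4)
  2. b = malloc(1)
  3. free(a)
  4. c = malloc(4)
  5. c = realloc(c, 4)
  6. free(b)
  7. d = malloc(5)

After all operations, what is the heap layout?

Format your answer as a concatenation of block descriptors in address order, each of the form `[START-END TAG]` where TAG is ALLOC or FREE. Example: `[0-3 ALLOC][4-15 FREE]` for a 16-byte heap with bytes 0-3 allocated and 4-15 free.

Op 1: a = malloc(4) -> a = 0; heap: [0-3 ALLOC][4-20 FREE]
Op 2: b = malloc(1) -> b = 4; heap: [0-3 ALLOC][4-4 ALLOC][5-20 FREE]
Op 3: free(a) -> (freed a); heap: [0-3 FREE][4-4 ALLOC][5-20 FREE]
Op 4: c = malloc(4) -> c = 0; heap: [0-3 ALLOC][4-4 ALLOC][5-20 FREE]
Op 5: c = realloc(c, 4) -> c = 0; heap: [0-3 ALLOC][4-4 ALLOC][5-20 FREE]
Op 6: free(b) -> (freed b); heap: [0-3 ALLOC][4-20 FREE]
Op 7: d = malloc(5) -> d = 4; heap: [0-3 ALLOC][4-8 ALLOC][9-20 FREE]

Answer: [0-3 ALLOC][4-8 ALLOC][9-20 FREE]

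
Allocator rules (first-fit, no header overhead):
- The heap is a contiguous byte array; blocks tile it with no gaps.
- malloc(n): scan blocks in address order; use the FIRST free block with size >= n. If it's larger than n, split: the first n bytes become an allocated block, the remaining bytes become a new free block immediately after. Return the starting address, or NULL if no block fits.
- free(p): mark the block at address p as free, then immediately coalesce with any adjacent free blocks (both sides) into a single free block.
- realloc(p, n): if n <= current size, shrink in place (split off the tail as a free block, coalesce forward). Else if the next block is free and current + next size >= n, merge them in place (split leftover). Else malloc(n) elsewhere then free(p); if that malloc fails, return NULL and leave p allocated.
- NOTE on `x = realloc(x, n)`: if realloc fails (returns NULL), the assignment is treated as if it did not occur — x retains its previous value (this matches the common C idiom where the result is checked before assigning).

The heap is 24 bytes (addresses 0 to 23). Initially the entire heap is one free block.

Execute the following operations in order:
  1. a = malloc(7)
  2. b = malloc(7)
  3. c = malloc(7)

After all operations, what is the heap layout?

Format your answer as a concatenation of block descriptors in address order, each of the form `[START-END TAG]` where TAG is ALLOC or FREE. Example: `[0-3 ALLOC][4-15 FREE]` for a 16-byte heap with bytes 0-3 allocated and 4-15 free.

Answer: [0-6 ALLOC][7-13 ALLOC][14-20 ALLOC][21-23 FREE]

Derivation:
Op 1: a = malloc(7) -> a = 0; heap: [0-6 ALLOC][7-23 FREE]
Op 2: b = malloc(7) -> b = 7; heap: [0-6 ALLOC][7-13 ALLOC][14-23 FREE]
Op 3: c = malloc(7) -> c = 14; heap: [0-6 ALLOC][7-13 ALLOC][14-20 ALLOC][21-23 FREE]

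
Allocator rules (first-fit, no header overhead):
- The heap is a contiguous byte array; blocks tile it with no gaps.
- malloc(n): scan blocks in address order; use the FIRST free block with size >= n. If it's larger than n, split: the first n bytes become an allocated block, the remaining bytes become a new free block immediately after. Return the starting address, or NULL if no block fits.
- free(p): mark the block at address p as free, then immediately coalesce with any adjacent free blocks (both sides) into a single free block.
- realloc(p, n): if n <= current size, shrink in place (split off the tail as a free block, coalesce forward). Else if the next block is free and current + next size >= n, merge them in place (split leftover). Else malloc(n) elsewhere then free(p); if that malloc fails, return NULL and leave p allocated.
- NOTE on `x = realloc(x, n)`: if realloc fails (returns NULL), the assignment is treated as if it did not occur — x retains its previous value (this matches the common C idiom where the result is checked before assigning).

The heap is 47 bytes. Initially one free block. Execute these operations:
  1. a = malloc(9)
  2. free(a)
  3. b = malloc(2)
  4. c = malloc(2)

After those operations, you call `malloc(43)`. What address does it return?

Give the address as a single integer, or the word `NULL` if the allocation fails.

Answer: 4

Derivation:
Op 1: a = malloc(9) -> a = 0; heap: [0-8 ALLOC][9-46 FREE]
Op 2: free(a) -> (freed a); heap: [0-46 FREE]
Op 3: b = malloc(2) -> b = 0; heap: [0-1 ALLOC][2-46 FREE]
Op 4: c = malloc(2) -> c = 2; heap: [0-1 ALLOC][2-3 ALLOC][4-46 FREE]
malloc(43): first-fit scan over [0-1 ALLOC][2-3 ALLOC][4-46 FREE] -> 4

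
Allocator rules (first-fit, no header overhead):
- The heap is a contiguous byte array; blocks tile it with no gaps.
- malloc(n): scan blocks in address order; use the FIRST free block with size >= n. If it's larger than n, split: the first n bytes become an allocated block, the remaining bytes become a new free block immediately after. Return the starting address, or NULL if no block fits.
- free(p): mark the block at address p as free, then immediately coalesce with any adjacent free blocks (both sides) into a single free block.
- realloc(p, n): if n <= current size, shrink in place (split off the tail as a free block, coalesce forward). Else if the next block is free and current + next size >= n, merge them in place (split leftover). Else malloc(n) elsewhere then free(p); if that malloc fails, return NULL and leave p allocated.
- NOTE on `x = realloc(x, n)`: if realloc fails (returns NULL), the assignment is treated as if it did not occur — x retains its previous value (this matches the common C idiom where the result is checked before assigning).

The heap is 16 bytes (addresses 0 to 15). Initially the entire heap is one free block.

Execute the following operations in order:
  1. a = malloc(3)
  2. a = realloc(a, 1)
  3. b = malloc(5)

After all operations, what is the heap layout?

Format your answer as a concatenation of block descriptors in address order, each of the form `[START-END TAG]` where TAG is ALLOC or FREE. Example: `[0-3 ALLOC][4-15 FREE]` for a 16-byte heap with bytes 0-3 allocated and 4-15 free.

Answer: [0-0 ALLOC][1-5 ALLOC][6-15 FREE]

Derivation:
Op 1: a = malloc(3) -> a = 0; heap: [0-2 ALLOC][3-15 FREE]
Op 2: a = realloc(a, 1) -> a = 0; heap: [0-0 ALLOC][1-15 FREE]
Op 3: b = malloc(5) -> b = 1; heap: [0-0 ALLOC][1-5 ALLOC][6-15 FREE]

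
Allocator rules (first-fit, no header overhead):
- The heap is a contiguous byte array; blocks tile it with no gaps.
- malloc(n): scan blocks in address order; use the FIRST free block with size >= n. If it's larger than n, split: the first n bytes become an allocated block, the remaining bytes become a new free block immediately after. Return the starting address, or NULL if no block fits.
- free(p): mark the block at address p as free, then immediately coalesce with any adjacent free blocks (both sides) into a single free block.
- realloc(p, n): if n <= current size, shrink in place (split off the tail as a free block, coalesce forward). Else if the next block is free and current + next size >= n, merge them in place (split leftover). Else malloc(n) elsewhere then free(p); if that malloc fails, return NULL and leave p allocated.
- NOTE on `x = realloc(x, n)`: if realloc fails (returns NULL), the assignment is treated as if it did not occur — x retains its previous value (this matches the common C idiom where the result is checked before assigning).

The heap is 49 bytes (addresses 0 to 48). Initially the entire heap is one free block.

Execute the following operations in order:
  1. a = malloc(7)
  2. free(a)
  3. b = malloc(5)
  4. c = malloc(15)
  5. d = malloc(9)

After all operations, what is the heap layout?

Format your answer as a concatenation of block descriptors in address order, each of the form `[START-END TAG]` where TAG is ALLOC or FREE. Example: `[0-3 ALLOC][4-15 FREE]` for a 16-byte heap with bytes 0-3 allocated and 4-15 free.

Op 1: a = malloc(7) -> a = 0; heap: [0-6 ALLOC][7-48 FREE]
Op 2: free(a) -> (freed a); heap: [0-48 FREE]
Op 3: b = malloc(5) -> b = 0; heap: [0-4 ALLOC][5-48 FREE]
Op 4: c = malloc(15) -> c = 5; heap: [0-4 ALLOC][5-19 ALLOC][20-48 FREE]
Op 5: d = malloc(9) -> d = 20; heap: [0-4 ALLOC][5-19 ALLOC][20-28 ALLOC][29-48 FREE]

Answer: [0-4 ALLOC][5-19 ALLOC][20-28 ALLOC][29-48 FREE]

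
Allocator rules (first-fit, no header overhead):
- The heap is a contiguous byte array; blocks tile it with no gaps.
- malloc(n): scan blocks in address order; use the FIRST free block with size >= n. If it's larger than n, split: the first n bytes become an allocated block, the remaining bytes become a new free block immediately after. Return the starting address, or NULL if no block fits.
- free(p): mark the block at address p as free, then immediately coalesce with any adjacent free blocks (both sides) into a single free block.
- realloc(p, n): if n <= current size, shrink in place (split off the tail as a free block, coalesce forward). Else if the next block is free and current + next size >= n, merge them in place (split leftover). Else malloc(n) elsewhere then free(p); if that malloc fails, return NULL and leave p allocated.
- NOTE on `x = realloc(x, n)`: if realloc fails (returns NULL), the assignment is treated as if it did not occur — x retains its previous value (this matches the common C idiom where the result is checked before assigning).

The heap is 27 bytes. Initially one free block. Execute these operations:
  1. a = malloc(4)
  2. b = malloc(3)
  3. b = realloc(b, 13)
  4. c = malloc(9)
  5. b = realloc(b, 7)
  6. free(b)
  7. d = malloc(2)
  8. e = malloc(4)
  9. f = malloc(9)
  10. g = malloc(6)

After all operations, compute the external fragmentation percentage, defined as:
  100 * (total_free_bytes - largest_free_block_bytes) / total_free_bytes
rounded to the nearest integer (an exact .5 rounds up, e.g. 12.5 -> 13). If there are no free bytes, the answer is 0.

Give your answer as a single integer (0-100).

Answer: 50

Derivation:
Op 1: a = malloc(4) -> a = 0; heap: [0-3 ALLOC][4-26 FREE]
Op 2: b = malloc(3) -> b = 4; heap: [0-3 ALLOC][4-6 ALLOC][7-26 FREE]
Op 3: b = realloc(b, 13) -> b = 4; heap: [0-3 ALLOC][4-16 ALLOC][17-26 FREE]
Op 4: c = malloc(9) -> c = 17; heap: [0-3 ALLOC][4-16 ALLOC][17-25 ALLOC][26-26 FREE]
Op 5: b = realloc(b, 7) -> b = 4; heap: [0-3 ALLOC][4-10 ALLOC][11-16 FREE][17-25 ALLOC][26-26 FREE]
Op 6: free(b) -> (freed b); heap: [0-3 ALLOC][4-16 FREE][17-25 ALLOC][26-26 FREE]
Op 7: d = malloc(2) -> d = 4; heap: [0-3 ALLOC][4-5 ALLOC][6-16 FREE][17-25 ALLOC][26-26 FREE]
Op 8: e = malloc(4) -> e = 6; heap: [0-3 ALLOC][4-5 ALLOC][6-9 ALLOC][10-16 FREE][17-25 ALLOC][26-26 FREE]
Op 9: f = malloc(9) -> f = NULL; heap: [0-3 ALLOC][4-5 ALLOC][6-9 ALLOC][10-16 FREE][17-25 ALLOC][26-26 FREE]
Op 10: g = malloc(6) -> g = 10; heap: [0-3 ALLOC][4-5 ALLOC][6-9 ALLOC][10-15 ALLOC][16-16 FREE][17-25 ALLOC][26-26 FREE]
Free blocks: [1 1] total_free=2 largest=1 -> 100*(2-1)/2 = 100/2 = 50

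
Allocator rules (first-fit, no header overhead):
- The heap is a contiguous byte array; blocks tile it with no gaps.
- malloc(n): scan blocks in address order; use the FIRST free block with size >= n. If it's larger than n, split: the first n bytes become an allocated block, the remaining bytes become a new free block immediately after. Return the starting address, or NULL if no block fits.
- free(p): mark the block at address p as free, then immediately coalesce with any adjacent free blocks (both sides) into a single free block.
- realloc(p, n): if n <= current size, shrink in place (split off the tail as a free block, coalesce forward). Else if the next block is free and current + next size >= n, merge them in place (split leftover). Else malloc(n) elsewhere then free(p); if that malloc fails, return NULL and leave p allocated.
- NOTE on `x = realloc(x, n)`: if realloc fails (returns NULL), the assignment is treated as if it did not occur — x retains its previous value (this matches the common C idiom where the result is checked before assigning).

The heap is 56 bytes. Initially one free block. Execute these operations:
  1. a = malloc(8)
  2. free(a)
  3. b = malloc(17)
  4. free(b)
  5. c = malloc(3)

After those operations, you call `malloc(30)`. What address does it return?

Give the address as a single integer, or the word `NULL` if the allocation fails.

Op 1: a = malloc(8) -> a = 0; heap: [0-7 ALLOC][8-55 FREE]
Op 2: free(a) -> (freed a); heap: [0-55 FREE]
Op 3: b = malloc(17) -> b = 0; heap: [0-16 ALLOC][17-55 FREE]
Op 4: free(b) -> (freed b); heap: [0-55 FREE]
Op 5: c = malloc(3) -> c = 0; heap: [0-2 ALLOC][3-55 FREE]
malloc(30): first-fit scan over [0-2 ALLOC][3-55 FREE] -> 3

Answer: 3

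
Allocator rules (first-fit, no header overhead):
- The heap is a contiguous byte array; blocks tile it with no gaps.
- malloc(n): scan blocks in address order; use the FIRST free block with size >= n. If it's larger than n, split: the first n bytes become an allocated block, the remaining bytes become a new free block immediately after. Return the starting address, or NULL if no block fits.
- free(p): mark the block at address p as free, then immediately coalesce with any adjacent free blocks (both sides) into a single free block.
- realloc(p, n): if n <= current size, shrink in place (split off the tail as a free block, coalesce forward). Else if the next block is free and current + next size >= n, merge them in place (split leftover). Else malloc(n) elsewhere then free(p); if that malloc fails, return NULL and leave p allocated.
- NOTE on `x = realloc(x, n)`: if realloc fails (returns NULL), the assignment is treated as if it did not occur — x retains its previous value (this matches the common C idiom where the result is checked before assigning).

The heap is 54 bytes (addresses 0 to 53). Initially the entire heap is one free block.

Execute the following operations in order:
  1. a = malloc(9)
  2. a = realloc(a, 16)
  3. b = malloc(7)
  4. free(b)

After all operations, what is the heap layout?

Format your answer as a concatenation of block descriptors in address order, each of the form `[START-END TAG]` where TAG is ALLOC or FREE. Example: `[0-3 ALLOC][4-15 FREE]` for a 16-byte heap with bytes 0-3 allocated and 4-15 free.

Op 1: a = malloc(9) -> a = 0; heap: [0-8 ALLOC][9-53 FREE]
Op 2: a = realloc(a, 16) -> a = 0; heap: [0-15 ALLOC][16-53 FREE]
Op 3: b = malloc(7) -> b = 16; heap: [0-15 ALLOC][16-22 ALLOC][23-53 FREE]
Op 4: free(b) -> (freed b); heap: [0-15 ALLOC][16-53 FREE]

Answer: [0-15 ALLOC][16-53 FREE]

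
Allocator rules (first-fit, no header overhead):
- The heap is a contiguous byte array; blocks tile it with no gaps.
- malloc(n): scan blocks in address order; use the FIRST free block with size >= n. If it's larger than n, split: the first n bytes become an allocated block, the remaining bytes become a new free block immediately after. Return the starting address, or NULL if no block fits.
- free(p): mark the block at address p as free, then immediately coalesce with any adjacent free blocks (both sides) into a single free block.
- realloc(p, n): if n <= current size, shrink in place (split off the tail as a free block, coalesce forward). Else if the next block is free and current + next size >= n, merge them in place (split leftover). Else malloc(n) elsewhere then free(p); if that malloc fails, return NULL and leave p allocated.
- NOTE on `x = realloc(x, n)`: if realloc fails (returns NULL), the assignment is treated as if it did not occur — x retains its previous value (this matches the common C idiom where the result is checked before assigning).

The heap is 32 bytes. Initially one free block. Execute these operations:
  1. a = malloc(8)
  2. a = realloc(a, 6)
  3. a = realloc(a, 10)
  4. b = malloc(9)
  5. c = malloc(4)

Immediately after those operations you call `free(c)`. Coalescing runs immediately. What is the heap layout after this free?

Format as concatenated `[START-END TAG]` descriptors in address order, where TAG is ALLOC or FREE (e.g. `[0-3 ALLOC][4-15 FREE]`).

Op 1: a = malloc(8) -> a = 0; heap: [0-7 ALLOC][8-31 FREE]
Op 2: a = realloc(a, 6) -> a = 0; heap: [0-5 ALLOC][6-31 FREE]
Op 3: a = realloc(a, 10) -> a = 0; heap: [0-9 ALLOC][10-31 FREE]
Op 4: b = malloc(9) -> b = 10; heap: [0-9 ALLOC][10-18 ALLOC][19-31 FREE]
Op 5: c = malloc(4) -> c = 19; heap: [0-9 ALLOC][10-18 ALLOC][19-22 ALLOC][23-31 FREE]
free(c): c = 19 -> block [19-22 ALLOC]; mark free, coalesce with adjacent free neighbors -> [0-9 ALLOC][10-18 ALLOC][19-31 FREE]

Answer: [0-9 ALLOC][10-18 ALLOC][19-31 FREE]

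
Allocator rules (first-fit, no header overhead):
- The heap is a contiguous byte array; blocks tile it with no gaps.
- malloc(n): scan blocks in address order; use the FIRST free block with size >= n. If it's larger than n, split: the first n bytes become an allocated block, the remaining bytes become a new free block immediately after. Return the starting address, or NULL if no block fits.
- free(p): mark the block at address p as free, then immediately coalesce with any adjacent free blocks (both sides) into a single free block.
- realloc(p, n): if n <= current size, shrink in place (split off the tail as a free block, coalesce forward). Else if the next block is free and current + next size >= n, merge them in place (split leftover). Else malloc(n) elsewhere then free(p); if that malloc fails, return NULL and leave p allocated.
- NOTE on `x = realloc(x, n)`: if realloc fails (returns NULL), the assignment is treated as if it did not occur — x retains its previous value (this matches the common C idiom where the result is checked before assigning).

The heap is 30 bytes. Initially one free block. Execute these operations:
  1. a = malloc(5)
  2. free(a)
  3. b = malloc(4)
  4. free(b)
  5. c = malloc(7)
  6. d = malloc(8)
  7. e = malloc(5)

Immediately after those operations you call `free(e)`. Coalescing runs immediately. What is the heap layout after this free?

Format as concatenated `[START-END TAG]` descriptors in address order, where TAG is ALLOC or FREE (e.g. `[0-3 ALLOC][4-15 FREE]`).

Answer: [0-6 ALLOC][7-14 ALLOC][15-29 FREE]

Derivation:
Op 1: a = malloc(5) -> a = 0; heap: [0-4 ALLOC][5-29 FREE]
Op 2: free(a) -> (freed a); heap: [0-29 FREE]
Op 3: b = malloc(4) -> b = 0; heap: [0-3 ALLOC][4-29 FREE]
Op 4: free(b) -> (freed b); heap: [0-29 FREE]
Op 5: c = malloc(7) -> c = 0; heap: [0-6 ALLOC][7-29 FREE]
Op 6: d = malloc(8) -> d = 7; heap: [0-6 ALLOC][7-14 ALLOC][15-29 FREE]
Op 7: e = malloc(5) -> e = 15; heap: [0-6 ALLOC][7-14 ALLOC][15-19 ALLOC][20-29 FREE]
free(e): e = 15 -> block [15-19 ALLOC]; mark free, coalesce with adjacent free neighbors -> [0-6 ALLOC][7-14 ALLOC][15-29 FREE]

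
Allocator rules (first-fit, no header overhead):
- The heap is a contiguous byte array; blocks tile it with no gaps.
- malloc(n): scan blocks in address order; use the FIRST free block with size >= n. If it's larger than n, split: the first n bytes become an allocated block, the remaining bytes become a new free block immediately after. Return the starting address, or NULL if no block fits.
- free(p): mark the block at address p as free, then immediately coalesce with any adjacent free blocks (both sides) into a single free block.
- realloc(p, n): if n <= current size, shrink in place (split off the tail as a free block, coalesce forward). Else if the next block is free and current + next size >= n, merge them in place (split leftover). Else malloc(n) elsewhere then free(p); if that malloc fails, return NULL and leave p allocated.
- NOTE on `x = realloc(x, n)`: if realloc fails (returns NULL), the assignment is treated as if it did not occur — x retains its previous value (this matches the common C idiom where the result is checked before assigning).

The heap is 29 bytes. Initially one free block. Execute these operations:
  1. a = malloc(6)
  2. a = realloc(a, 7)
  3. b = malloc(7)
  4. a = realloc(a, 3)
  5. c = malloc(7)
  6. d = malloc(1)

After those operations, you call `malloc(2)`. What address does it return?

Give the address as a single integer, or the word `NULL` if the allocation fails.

Answer: 4

Derivation:
Op 1: a = malloc(6) -> a = 0; heap: [0-5 ALLOC][6-28 FREE]
Op 2: a = realloc(a, 7) -> a = 0; heap: [0-6 ALLOC][7-28 FREE]
Op 3: b = malloc(7) -> b = 7; heap: [0-6 ALLOC][7-13 ALLOC][14-28 FREE]
Op 4: a = realloc(a, 3) -> a = 0; heap: [0-2 ALLOC][3-6 FREE][7-13 ALLOC][14-28 FREE]
Op 5: c = malloc(7) -> c = 14; heap: [0-2 ALLOC][3-6 FREE][7-13 ALLOC][14-20 ALLOC][21-28 FREE]
Op 6: d = malloc(1) -> d = 3; heap: [0-2 ALLOC][3-3 ALLOC][4-6 FREE][7-13 ALLOC][14-20 ALLOC][21-28 FREE]
malloc(2): first-fit scan over [0-2 ALLOC][3-3 ALLOC][4-6 FREE][7-13 ALLOC][14-20 ALLOC][21-28 FREE] -> 4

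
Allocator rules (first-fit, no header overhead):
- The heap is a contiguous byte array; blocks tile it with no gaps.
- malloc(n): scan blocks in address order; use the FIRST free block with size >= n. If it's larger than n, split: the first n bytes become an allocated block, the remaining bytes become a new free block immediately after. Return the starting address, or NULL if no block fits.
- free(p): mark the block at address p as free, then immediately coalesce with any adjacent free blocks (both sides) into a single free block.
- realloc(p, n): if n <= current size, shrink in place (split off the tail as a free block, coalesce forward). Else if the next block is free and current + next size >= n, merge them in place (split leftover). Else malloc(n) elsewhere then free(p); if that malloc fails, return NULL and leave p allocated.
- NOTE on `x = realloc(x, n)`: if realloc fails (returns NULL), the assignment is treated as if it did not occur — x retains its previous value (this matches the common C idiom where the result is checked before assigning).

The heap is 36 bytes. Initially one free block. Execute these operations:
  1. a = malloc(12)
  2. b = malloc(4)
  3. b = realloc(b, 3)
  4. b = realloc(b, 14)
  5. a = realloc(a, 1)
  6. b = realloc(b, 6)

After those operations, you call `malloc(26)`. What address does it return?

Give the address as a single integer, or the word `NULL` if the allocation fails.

Answer: NULL

Derivation:
Op 1: a = malloc(12) -> a = 0; heap: [0-11 ALLOC][12-35 FREE]
Op 2: b = malloc(4) -> b = 12; heap: [0-11 ALLOC][12-15 ALLOC][16-35 FREE]
Op 3: b = realloc(b, 3) -> b = 12; heap: [0-11 ALLOC][12-14 ALLOC][15-35 FREE]
Op 4: b = realloc(b, 14) -> b = 12; heap: [0-11 ALLOC][12-25 ALLOC][26-35 FREE]
Op 5: a = realloc(a, 1) -> a = 0; heap: [0-0 ALLOC][1-11 FREE][12-25 ALLOC][26-35 FREE]
Op 6: b = realloc(b, 6) -> b = 12; heap: [0-0 ALLOC][1-11 FREE][12-17 ALLOC][18-35 FREE]
malloc(26): first-fit scan over [0-0 ALLOC][1-11 FREE][12-17 ALLOC][18-35 FREE] -> NULL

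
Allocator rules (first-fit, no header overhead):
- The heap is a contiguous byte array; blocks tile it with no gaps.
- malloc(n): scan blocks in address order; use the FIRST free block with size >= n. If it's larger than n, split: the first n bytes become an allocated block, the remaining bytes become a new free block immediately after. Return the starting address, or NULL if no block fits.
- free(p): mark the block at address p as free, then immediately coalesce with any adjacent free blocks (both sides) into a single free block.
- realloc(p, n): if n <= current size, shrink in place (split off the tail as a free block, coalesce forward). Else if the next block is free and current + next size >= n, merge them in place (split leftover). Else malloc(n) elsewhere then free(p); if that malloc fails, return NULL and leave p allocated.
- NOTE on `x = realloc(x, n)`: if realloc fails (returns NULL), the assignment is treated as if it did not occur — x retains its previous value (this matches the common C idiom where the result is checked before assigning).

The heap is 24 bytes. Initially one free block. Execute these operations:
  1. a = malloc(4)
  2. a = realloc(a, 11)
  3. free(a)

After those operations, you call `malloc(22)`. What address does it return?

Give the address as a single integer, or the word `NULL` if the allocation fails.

Answer: 0

Derivation:
Op 1: a = malloc(4) -> a = 0; heap: [0-3 ALLOC][4-23 FREE]
Op 2: a = realloc(a, 11) -> a = 0; heap: [0-10 ALLOC][11-23 FREE]
Op 3: free(a) -> (freed a); heap: [0-23 FREE]
malloc(22): first-fit scan over [0-23 FREE] -> 0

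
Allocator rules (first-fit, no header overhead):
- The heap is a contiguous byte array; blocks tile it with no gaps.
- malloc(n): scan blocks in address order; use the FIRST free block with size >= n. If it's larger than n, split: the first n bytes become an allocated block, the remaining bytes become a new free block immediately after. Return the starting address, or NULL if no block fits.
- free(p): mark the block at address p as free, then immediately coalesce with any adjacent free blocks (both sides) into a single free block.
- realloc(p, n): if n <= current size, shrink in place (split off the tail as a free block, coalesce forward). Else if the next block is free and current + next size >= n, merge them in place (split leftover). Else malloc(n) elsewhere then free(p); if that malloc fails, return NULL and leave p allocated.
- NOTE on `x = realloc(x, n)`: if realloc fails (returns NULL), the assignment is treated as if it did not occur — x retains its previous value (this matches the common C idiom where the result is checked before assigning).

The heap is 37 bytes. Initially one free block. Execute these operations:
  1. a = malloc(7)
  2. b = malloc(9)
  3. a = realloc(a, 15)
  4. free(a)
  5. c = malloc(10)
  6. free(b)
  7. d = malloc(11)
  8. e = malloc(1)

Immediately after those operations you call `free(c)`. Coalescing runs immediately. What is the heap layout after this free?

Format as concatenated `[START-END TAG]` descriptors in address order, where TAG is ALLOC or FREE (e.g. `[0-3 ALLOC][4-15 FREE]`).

Answer: [0-10 ALLOC][11-11 ALLOC][12-36 FREE]

Derivation:
Op 1: a = malloc(7) -> a = 0; heap: [0-6 ALLOC][7-36 FREE]
Op 2: b = malloc(9) -> b = 7; heap: [0-6 ALLOC][7-15 ALLOC][16-36 FREE]
Op 3: a = realloc(a, 15) -> a = 16; heap: [0-6 FREE][7-15 ALLOC][16-30 ALLOC][31-36 FREE]
Op 4: free(a) -> (freed a); heap: [0-6 FREE][7-15 ALLOC][16-36 FREE]
Op 5: c = malloc(10) -> c = 16; heap: [0-6 FREE][7-15 ALLOC][16-25 ALLOC][26-36 FREE]
Op 6: free(b) -> (freed b); heap: [0-15 FREE][16-25 ALLOC][26-36 FREE]
Op 7: d = malloc(11) -> d = 0; heap: [0-10 ALLOC][11-15 FREE][16-25 ALLOC][26-36 FREE]
Op 8: e = malloc(1) -> e = 11; heap: [0-10 ALLOC][11-11 ALLOC][12-15 FREE][16-25 ALLOC][26-36 FREE]
free(c): c = 16 -> block [16-25 ALLOC]; mark free, coalesce with adjacent free neighbors -> [0-10 ALLOC][11-11 ALLOC][12-36 FREE]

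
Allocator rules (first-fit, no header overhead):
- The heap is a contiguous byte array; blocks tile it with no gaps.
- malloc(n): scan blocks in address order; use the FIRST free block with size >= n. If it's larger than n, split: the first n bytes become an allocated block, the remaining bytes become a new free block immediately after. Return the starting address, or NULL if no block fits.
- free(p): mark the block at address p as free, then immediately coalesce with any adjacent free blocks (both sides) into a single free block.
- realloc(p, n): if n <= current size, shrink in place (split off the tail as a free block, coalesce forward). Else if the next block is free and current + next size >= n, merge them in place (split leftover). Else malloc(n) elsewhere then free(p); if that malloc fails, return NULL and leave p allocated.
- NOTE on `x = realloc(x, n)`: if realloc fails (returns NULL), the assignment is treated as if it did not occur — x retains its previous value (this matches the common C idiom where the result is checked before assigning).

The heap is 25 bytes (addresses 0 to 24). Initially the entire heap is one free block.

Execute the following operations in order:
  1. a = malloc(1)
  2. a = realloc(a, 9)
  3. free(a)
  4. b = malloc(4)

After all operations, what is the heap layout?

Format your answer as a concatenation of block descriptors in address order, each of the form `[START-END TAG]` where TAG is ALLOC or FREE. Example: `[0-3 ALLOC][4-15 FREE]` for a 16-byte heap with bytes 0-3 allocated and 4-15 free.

Op 1: a = malloc(1) -> a = 0; heap: [0-0 ALLOC][1-24 FREE]
Op 2: a = realloc(a, 9) -> a = 0; heap: [0-8 ALLOC][9-24 FREE]
Op 3: free(a) -> (freed a); heap: [0-24 FREE]
Op 4: b = malloc(4) -> b = 0; heap: [0-3 ALLOC][4-24 FREE]

Answer: [0-3 ALLOC][4-24 FREE]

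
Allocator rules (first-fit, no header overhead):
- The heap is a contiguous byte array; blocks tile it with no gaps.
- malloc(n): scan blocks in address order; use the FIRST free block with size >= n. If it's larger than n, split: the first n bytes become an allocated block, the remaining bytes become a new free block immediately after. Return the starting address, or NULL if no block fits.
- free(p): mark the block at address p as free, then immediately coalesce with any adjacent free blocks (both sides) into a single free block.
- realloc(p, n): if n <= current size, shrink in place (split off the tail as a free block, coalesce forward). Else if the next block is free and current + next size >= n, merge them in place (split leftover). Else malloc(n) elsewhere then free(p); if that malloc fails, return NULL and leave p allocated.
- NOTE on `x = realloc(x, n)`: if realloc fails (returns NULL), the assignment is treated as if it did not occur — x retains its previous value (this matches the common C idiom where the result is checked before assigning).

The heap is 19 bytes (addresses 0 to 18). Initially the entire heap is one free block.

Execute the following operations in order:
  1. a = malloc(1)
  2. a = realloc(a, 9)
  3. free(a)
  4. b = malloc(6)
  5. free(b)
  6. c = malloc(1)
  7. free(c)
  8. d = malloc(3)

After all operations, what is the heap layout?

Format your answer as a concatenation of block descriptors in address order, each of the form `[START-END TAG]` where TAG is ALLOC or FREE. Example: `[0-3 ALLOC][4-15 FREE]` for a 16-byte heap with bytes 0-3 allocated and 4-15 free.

Answer: [0-2 ALLOC][3-18 FREE]

Derivation:
Op 1: a = malloc(1) -> a = 0; heap: [0-0 ALLOC][1-18 FREE]
Op 2: a = realloc(a, 9) -> a = 0; heap: [0-8 ALLOC][9-18 FREE]
Op 3: free(a) -> (freed a); heap: [0-18 FREE]
Op 4: b = malloc(6) -> b = 0; heap: [0-5 ALLOC][6-18 FREE]
Op 5: free(b) -> (freed b); heap: [0-18 FREE]
Op 6: c = malloc(1) -> c = 0; heap: [0-0 ALLOC][1-18 FREE]
Op 7: free(c) -> (freed c); heap: [0-18 FREE]
Op 8: d = malloc(3) -> d = 0; heap: [0-2 ALLOC][3-18 FREE]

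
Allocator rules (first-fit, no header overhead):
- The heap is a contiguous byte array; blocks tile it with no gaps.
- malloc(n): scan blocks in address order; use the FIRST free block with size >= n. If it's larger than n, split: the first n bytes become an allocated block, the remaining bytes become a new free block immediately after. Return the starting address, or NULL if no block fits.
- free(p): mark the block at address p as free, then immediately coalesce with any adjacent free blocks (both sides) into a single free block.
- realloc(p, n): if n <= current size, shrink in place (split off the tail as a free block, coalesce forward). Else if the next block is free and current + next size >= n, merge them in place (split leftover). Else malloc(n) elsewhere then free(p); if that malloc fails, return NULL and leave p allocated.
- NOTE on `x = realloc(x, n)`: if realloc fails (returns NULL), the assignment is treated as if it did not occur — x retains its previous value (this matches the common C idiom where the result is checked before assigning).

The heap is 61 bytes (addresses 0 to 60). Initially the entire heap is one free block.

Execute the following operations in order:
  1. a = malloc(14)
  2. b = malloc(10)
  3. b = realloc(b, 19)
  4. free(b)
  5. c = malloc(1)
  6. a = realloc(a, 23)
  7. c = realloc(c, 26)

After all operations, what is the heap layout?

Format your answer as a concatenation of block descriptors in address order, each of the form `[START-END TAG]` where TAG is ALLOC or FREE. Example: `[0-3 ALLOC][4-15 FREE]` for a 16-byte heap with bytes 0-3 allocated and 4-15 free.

Op 1: a = malloc(14) -> a = 0; heap: [0-13 ALLOC][14-60 FREE]
Op 2: b = malloc(10) -> b = 14; heap: [0-13 ALLOC][14-23 ALLOC][24-60 FREE]
Op 3: b = realloc(b, 19) -> b = 14; heap: [0-13 ALLOC][14-32 ALLOC][33-60 FREE]
Op 4: free(b) -> (freed b); heap: [0-13 ALLOC][14-60 FREE]
Op 5: c = malloc(1) -> c = 14; heap: [0-13 ALLOC][14-14 ALLOC][15-60 FREE]
Op 6: a = realloc(a, 23) -> a = 15; heap: [0-13 FREE][14-14 ALLOC][15-37 ALLOC][38-60 FREE]
Op 7: c = realloc(c, 26) -> NULL (c unchanged); heap: [0-13 FREE][14-14 ALLOC][15-37 ALLOC][38-60 FREE]

Answer: [0-13 FREE][14-14 ALLOC][15-37 ALLOC][38-60 FREE]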